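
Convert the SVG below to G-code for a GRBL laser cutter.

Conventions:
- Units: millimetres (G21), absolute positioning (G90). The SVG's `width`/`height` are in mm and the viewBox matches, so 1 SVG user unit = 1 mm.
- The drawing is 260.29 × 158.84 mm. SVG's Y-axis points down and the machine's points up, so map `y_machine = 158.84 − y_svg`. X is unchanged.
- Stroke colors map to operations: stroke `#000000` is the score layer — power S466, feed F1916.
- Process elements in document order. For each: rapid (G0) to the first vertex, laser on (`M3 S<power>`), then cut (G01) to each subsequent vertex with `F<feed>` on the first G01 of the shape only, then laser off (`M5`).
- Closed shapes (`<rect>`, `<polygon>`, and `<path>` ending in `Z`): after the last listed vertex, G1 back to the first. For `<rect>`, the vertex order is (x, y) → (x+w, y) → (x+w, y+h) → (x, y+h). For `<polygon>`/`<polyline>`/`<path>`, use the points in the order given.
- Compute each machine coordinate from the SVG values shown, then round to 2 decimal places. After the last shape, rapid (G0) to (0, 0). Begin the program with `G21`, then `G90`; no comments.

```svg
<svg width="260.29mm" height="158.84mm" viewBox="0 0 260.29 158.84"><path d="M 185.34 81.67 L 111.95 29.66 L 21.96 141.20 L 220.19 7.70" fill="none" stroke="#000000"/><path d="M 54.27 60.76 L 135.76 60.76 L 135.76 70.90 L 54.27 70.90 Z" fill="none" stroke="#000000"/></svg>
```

G21
G90
G0 X185.34 Y77.17
M3 S466
G01 X111.95 Y129.18 F1916
G01 X21.96 Y17.64
G01 X220.19 Y151.14
M5
G0 X54.27 Y98.08
M3 S466
G01 X135.76 Y98.08 F1916
G01 X135.76 Y87.94
G01 X54.27 Y87.94
G01 X54.27 Y98.08
M5
G0 X0.00 Y0.00

viewBox `0 0 260.29 158.84` with mm width/height → 1 unit = 1 mm. Flip: y_m = 158.84 − y_svg.

**Shape 1** — `<path>` open polyline, stroke `#000000` → score (S466, F1916). Machine vertices: (185.34,77.17) → (111.95,129.18) → (21.96,17.64) → (220.19,151.14). Open path.

**Shape 2** — `<path>` rectangle, stroke `#000000` → score (S466, F1916). Machine vertices: (54.27,98.08) → (135.76,98.08) → (135.76,87.94) → (54.27,87.94) → (54.27,98.08). Closed: final G1 returns to the first vertex.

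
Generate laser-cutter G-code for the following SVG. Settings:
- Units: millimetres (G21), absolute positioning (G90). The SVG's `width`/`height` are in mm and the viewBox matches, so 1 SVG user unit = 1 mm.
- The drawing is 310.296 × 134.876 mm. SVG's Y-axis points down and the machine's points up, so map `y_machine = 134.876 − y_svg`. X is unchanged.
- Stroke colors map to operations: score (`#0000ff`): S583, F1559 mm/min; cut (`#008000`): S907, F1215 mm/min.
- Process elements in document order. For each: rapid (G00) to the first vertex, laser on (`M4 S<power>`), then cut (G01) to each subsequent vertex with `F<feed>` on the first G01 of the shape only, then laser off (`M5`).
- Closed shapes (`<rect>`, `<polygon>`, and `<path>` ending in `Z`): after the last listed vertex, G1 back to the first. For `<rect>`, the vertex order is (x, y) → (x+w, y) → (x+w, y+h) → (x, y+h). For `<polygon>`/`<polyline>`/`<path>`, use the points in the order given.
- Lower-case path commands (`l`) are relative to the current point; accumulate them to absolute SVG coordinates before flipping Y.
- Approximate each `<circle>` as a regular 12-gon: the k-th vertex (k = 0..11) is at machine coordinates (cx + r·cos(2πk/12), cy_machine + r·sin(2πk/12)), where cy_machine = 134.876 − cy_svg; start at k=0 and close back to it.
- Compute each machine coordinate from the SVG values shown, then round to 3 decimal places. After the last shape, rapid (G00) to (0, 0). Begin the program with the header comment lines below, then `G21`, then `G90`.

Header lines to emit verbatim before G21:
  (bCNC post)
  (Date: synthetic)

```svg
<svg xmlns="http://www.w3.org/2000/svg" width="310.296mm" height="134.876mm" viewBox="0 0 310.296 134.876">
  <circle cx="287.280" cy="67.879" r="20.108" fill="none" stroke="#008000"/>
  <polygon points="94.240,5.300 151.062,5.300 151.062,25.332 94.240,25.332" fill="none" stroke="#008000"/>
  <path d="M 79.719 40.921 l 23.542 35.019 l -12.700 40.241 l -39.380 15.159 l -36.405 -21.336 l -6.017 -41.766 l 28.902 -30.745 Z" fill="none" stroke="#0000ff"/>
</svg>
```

(bCNC post)
(Date: synthetic)
G21
G90
G00 X307.388 Y66.997
M4 S907
G01 X304.694 Y77.051 F1215
G01 X297.334 Y84.411
G01 X287.280 Y87.105
G01 X277.226 Y84.411
G01 X269.866 Y77.051
G01 X267.172 Y66.997
G01 X269.866 Y56.943
G01 X277.226 Y49.583
G01 X287.280 Y46.889
G01 X297.334 Y49.583
G01 X304.694 Y56.943
G01 X307.388 Y66.997
M5
G00 X94.240 Y129.576
M4 S907
G01 X151.062 Y129.576 F1215
G01 X151.062 Y109.544
G01 X94.240 Y109.544
G01 X94.240 Y129.576
M5
G00 X79.719 Y93.955
M4 S583
G01 X103.261 Y58.936 F1559
G01 X90.561 Y18.695
G01 X51.181 Y3.536
G01 X14.776 Y24.872
G01 X8.759 Y66.638
G01 X37.661 Y97.383
G01 X79.719 Y93.955
M5
G00 X0.000 Y0.000

Since the viewBox matches the mm dimensions, user units are millimetres directly. The only transform is the Y-flip y_m = 134.876 − y_svg.

Shape 1 is a circle drawn with `<circle>`. Its stroke #008000 means cut at S907, F1215. After flipping Y the toolpath is (307.388,66.997) → (304.694,77.051) → (297.334,84.411) → (287.280,87.105) → (277.226,84.411) → (269.866,77.051) → (267.172,66.997) → (269.866,56.943) → (277.226,49.583) → (287.280,46.889) → (297.334,49.583) → (304.694,56.943) → (307.388,66.997), returning to the start.

Shape 2 is a rectangle drawn with `<polygon>`. Its stroke #008000 means cut at S907, F1215. After flipping Y the toolpath is (94.240,129.576) → (151.062,129.576) → (151.062,109.544) → (94.240,109.544) → (94.240,129.576), returning to the start.

Shape 3 is a regular polygon drawn with `<path>`. Its stroke #0000ff means score at S583, F1559. After flipping Y the toolpath is (79.719,93.955) → (103.261,58.936) → (90.561,18.695) → (51.181,3.536) → (14.776,24.872) → (8.759,66.638) → (37.661,97.383) → (79.719,93.955), returning to the start.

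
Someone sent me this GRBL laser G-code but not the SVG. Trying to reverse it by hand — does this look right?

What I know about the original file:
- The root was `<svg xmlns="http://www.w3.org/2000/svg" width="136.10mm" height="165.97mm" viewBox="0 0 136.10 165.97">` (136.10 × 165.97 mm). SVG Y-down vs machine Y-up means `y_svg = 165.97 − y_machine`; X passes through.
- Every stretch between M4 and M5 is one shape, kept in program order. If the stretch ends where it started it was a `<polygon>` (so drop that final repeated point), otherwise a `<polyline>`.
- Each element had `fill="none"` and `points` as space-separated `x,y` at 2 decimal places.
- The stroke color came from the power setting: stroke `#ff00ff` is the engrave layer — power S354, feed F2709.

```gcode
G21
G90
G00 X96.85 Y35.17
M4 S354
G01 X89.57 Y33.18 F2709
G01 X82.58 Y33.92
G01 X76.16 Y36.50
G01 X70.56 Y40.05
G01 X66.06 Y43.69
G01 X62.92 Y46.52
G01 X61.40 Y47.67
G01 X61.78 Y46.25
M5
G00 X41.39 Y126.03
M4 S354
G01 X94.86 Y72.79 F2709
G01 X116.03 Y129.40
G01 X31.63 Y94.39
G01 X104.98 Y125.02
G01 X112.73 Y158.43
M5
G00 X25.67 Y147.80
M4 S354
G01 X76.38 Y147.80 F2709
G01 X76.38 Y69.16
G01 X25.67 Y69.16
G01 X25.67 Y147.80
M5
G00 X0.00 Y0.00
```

Each laser-on run becomes one SVG element. Flip Y back into SVG space with y_svg = 165.97 − y_machine. Every run uses S354, so all elements get stroke `#ff00ff` (engrave).

Run 1: The run is open, so emit a `<polyline>` with points (Y-flipped): 96.85,130.80 89.57,132.79 82.58,132.05 76.16,129.47 70.56,125.92 66.06,122.28 62.92,119.45 61.40,118.30 61.78,119.72.

Run 2: The run is open, so emit a `<polyline>` with points (Y-flipped): 41.39,39.94 94.86,93.18 116.03,36.57 31.63,71.58 104.98,40.95 112.73,7.54.

Run 3: The run returns to its start, so emit a `<polygon>` with points (Y-flipped): 25.67,18.17 76.38,18.17 76.38,96.81 25.67,96.81.

<svg xmlns="http://www.w3.org/2000/svg" width="136.10mm" height="165.97mm" viewBox="0 0 136.10 165.97">
  <polyline points="96.85,130.80 89.57,132.79 82.58,132.05 76.16,129.47 70.56,125.92 66.06,122.28 62.92,119.45 61.40,118.30 61.78,119.72" fill="none" stroke="#ff00ff"/>
  <polyline points="41.39,39.94 94.86,93.18 116.03,36.57 31.63,71.58 104.98,40.95 112.73,7.54" fill="none" stroke="#ff00ff"/>
  <polygon points="25.67,18.17 76.38,18.17 76.38,96.81 25.67,96.81" fill="none" stroke="#ff00ff"/>
</svg>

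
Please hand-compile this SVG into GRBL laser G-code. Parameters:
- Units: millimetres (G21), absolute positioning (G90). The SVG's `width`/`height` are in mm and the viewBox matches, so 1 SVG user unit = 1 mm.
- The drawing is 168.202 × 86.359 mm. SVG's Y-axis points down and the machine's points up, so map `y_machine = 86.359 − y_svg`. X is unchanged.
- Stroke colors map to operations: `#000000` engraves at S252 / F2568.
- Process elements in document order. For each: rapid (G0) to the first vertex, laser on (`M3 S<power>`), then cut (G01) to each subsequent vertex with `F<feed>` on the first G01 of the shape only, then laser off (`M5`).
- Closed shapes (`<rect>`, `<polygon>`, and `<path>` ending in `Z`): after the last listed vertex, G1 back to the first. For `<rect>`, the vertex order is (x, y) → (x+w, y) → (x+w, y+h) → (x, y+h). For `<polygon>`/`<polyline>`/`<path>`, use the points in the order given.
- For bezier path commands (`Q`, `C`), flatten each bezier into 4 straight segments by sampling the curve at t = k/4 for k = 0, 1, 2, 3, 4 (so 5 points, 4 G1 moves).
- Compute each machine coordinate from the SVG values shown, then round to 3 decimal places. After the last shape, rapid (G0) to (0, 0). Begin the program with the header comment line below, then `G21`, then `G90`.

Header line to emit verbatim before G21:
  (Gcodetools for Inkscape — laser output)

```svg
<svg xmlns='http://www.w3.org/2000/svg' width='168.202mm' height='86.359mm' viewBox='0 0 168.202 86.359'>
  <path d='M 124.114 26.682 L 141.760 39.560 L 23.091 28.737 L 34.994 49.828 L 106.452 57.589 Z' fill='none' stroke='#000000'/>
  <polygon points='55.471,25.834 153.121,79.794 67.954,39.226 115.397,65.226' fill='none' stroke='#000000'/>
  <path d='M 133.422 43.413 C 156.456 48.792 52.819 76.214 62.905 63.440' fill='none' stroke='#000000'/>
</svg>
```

(Gcodetools for Inkscape — laser output)
G21
G90
G0 X124.114 Y59.677
M3 S252
G01 X141.760 Y46.799 F2568
G01 X23.091 Y57.622
G01 X34.994 Y36.531
G01 X106.452 Y28.770
G01 X124.114 Y59.677
M5
G0 X55.471 Y60.525
M3 S252
G01 X153.121 Y6.565 F2568
G01 X67.954 Y47.133
G01 X115.397 Y21.133
G01 X55.471 Y60.525
M5
G0 X133.422 Y42.946
M3 S252
G01 X130.703 Y35.751 F2568
G01 X103.019 Y26.125
G01 X72.907 Y19.903
G01 X62.905 Y22.919
M5
G0 X0.000 Y0.000

Since the viewBox matches the mm dimensions, user units are millimetres directly. The only transform is the Y-flip y_m = 86.359 − y_svg.

Shape 1 is a closed polygon drawn with `<path>`. Its stroke #000000 means engrave at S252, F2568. After flipping Y the toolpath is (124.114,59.677) → (141.760,46.799) → (23.091,57.622) → (34.994,36.531) → (106.452,28.770) → (124.114,59.677), returning to the start.

Shape 2 is a closed polygon drawn with `<polygon>`. Its stroke #000000 means engrave at S252, F2568. After flipping Y the toolpath is (55.471,60.525) → (153.121,6.565) → (67.954,47.133) → (115.397,21.133) → (55.471,60.525), returning to the start.

Shape 3 is a cubic bezier drawn with `<path>`. Its stroke #000000 means engrave at S252, F2568. After flipping Y the toolpath is (133.422,42.946) → (130.703,35.751) → (103.019,26.125) → (72.907,19.903) → (62.905,22.919).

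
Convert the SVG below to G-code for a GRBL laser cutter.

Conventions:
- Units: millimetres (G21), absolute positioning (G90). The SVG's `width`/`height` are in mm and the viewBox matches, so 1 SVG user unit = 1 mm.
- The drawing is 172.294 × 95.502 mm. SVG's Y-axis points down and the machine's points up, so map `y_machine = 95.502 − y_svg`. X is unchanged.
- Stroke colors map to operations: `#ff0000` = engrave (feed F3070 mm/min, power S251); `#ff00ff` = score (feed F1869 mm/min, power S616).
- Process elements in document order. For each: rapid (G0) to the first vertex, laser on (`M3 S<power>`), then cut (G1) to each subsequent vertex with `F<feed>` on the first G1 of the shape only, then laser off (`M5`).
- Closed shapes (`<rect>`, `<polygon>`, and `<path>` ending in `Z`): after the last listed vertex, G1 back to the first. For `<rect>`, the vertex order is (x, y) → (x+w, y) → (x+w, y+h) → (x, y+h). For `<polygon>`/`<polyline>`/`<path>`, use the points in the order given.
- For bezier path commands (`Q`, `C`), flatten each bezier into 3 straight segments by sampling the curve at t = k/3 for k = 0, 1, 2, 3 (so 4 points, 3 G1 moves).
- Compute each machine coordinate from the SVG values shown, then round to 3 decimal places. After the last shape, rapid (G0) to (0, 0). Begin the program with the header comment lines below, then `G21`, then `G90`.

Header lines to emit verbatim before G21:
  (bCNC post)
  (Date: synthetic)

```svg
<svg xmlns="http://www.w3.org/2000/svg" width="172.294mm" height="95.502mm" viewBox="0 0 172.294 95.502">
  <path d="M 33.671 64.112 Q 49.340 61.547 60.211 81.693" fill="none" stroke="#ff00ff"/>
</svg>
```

(bCNC post)
(Date: synthetic)
G21
G90
G0 X33.671 Y31.390
M3 S616
G1 X43.584 Y30.577 F1869
G1 X52.431 Y24.716
G1 X60.211 Y13.809
M5
G0 X0.000 Y0.000

1 u = 1 mm; y_m = 95.502 − y.

[1] `<path>` quadratic bezier, #ff00ff→score S616 F1869: (33.671,31.390) → (43.584,30.577) → (52.431,24.716) → (60.211,13.809)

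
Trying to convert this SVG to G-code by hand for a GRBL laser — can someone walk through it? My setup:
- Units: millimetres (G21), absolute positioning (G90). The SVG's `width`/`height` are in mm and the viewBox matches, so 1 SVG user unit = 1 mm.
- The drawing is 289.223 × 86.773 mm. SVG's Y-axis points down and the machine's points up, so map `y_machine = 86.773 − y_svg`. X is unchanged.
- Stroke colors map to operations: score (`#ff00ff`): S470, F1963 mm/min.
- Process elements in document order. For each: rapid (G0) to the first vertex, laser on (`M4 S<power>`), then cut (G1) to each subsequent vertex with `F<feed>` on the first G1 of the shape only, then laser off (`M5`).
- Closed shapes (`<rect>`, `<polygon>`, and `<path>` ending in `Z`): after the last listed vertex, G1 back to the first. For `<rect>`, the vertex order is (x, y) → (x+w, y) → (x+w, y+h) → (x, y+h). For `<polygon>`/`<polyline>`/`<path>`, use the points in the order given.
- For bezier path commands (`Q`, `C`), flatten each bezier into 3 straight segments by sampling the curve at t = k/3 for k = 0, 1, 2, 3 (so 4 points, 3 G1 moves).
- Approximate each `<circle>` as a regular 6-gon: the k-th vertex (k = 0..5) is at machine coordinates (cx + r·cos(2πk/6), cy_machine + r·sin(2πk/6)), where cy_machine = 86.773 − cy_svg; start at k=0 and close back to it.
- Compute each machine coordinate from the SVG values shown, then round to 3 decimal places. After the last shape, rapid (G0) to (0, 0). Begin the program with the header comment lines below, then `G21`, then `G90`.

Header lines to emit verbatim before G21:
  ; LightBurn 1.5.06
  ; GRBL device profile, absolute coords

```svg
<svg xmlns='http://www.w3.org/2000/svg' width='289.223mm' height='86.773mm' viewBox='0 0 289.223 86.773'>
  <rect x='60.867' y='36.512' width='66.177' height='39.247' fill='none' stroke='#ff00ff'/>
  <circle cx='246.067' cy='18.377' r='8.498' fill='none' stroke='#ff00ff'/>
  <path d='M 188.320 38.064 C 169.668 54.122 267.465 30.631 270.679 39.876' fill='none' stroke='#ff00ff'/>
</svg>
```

; LightBurn 1.5.06
; GRBL device profile, absolute coords
G21
G90
G0 X60.867 Y50.261
M4 S470
G1 X127.044 Y50.261 F1963
G1 X127.044 Y11.014
G1 X60.867 Y11.014
G1 X60.867 Y50.261
M5
G0 X254.565 Y68.396
M4 S470
G1 X250.316 Y75.755 F1963
G1 X241.818 Y75.755
G1 X237.569 Y68.396
G1 X241.818 Y61.037
G1 X250.316 Y61.037
G1 X254.565 Y68.396
M5
G0 X188.320 Y48.709
M4 S470
G1 X200.668 Y43.157 F1963
G1 X243.753 Y47.907
G1 X270.679 Y46.897
M5
G0 X0.000 Y0.000

viewBox `0 0 289.223 86.773` with mm width/height → 1 unit = 1 mm. Flip: y_m = 86.773 − y_svg.

**Shape 1** — `<rect>` rectangle, stroke `#ff00ff` → score (S470, F1963). Machine vertices: (60.867,50.261) → (127.044,50.261) → (127.044,11.014) → (60.867,11.014) → (60.867,50.261). Closed: final G1 returns to the first vertex.

**Shape 2** — `<circle>` circle, stroke `#ff00ff` → score (S470, F1963). Machine vertices: (254.565,68.396) → (250.316,75.755) → (241.818,75.755) → (237.569,68.396) → (241.818,61.037) → (250.316,61.037) → (254.565,68.396). Closed: final G1 returns to the first vertex.

**Shape 3** — `<path>` cubic bezier, stroke `#ff00ff` → score (S470, F1963). Control points (SVG): P0=(188.320,38.064), P1=(169.668,54.122), P2=(267.465,30.631), P3=(270.679,39.876); sampled at t=k/3. Machine vertices: (188.320,48.709) → (200.668,43.157) → (243.753,47.907) → (270.679,46.897). Open path.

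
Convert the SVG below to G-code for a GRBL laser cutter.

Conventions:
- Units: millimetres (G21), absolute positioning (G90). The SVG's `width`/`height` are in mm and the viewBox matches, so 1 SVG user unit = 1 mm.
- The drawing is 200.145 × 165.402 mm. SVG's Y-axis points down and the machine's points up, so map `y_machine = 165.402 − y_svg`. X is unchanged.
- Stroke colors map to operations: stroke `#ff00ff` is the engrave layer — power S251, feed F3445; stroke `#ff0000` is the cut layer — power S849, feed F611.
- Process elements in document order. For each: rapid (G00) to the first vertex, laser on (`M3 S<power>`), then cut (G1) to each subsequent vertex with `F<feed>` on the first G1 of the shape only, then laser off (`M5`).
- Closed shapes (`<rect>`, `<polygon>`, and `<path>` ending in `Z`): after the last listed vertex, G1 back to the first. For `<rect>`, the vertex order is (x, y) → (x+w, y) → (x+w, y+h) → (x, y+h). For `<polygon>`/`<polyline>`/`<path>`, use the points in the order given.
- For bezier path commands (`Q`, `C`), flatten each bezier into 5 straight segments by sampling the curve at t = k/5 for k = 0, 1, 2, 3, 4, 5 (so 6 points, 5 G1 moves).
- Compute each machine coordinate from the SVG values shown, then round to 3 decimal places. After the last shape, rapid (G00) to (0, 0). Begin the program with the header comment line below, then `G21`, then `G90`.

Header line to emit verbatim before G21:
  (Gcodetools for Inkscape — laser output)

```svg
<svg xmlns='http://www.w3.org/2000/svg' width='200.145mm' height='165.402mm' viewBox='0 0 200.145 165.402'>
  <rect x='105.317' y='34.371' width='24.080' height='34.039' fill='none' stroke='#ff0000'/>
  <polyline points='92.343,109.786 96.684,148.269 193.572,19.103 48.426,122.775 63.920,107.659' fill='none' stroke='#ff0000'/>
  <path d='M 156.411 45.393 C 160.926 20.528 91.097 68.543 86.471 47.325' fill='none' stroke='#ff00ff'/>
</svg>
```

(Gcodetools for Inkscape — laser output)
G21
G90
G00 X105.317 Y131.031
M3 S849
G1 X129.397 Y131.031 F611
G1 X129.397 Y96.992
G1 X105.317 Y96.992
G1 X105.317 Y131.031
M5
G00 X92.343 Y55.616
M3 S849
G1 X96.684 Y17.133 F611
G1 X193.572 Y146.299
G1 X48.426 Y42.627
G1 X63.920 Y57.743
M5
G00 X156.411 Y120.009
M3 S251
G1 X151.315 Y127.319 F3445
G1 X135.075 Y123.960
G1 X114.389 Y116.752
G1 X95.955 Y112.517
G1 X86.471 Y118.077
M5
G00 X0.000 Y0.000

1 u = 1 mm; y_m = 165.402 − y.

[1] `<rect>` rectangle, #ff0000→cut S849 F611: (105.317,131.031) → (129.397,131.031) → (129.397,96.992) → (105.317,96.992) → (105.317,131.031) (closed)

[2] `<polyline>` open polyline, #ff0000→cut S849 F611: (92.343,55.616) → (96.684,17.133) → (193.572,146.299) → (48.426,42.627) → (63.920,57.743)

[3] `<path>` cubic bezier, #ff00ff→engrave S251 F3445: (156.411,120.009) → (151.315,127.319) → (135.075,123.960) → (114.389,116.752) → (95.955,112.517) → (86.471,118.077)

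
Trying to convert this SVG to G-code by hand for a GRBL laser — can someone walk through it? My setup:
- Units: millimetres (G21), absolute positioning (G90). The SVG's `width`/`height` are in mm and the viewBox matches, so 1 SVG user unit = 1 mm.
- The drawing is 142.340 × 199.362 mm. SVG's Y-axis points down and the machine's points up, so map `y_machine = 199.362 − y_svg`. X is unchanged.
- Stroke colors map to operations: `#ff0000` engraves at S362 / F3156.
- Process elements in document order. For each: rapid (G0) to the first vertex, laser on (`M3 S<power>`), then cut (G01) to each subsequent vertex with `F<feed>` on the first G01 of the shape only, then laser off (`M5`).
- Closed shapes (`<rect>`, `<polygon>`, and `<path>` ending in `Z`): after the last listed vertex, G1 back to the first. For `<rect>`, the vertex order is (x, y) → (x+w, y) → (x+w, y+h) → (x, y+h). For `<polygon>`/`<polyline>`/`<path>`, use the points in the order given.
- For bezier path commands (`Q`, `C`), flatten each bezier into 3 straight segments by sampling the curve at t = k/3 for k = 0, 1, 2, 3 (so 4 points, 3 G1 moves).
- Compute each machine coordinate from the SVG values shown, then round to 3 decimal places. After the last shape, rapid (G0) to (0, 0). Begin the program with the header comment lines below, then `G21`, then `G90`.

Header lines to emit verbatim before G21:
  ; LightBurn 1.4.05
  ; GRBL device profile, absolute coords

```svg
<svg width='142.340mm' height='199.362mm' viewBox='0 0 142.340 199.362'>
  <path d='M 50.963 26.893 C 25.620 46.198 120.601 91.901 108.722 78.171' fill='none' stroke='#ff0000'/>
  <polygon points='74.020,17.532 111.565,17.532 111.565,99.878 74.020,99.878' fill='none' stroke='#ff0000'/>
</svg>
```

1 u = 1 mm; y_m = 199.362 − y.

[1] `<path>` cubic bezier, #ff0000→engrave S362 F3156: (50.963,172.469) → (57.314,147.544) → (93.395,124.093) → (108.722,121.191)

[2] `<polygon>` rectangle, #ff0000→engrave S362 F3156: (74.020,181.830) → (111.565,181.830) → (111.565,99.484) → (74.020,99.484) → (74.020,181.830) (closed)

; LightBurn 1.4.05
; GRBL device profile, absolute coords
G21
G90
G0 X50.963 Y172.469
M3 S362
G01 X57.314 Y147.544 F3156
G01 X93.395 Y124.093
G01 X108.722 Y121.191
M5
G0 X74.020 Y181.830
M3 S362
G01 X111.565 Y181.830 F3156
G01 X111.565 Y99.484
G01 X74.020 Y99.484
G01 X74.020 Y181.830
M5
G0 X0.000 Y0.000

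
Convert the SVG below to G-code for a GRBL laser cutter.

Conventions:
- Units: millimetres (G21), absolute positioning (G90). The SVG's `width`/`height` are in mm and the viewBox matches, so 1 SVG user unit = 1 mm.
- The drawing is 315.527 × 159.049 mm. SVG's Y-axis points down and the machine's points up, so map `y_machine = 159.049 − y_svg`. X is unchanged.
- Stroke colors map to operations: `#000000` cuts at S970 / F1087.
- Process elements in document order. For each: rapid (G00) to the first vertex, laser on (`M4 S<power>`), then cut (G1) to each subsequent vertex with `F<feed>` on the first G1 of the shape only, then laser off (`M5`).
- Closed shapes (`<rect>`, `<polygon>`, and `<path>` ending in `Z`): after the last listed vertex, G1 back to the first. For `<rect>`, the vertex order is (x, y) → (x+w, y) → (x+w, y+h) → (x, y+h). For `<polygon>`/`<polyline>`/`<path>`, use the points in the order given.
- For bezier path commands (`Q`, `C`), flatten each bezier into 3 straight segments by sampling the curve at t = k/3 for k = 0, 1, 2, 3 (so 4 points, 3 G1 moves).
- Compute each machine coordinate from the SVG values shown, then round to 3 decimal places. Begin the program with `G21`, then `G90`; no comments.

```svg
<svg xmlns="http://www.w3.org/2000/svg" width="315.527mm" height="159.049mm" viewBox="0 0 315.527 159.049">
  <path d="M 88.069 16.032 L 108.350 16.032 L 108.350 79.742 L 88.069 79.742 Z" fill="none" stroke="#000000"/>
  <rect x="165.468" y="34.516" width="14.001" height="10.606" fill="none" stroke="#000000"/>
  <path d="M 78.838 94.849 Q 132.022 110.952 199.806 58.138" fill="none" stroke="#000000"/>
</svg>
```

G21
G90
G00 X88.069 Y143.017
M4 S970
G1 X108.350 Y143.017 F1087
G1 X108.350 Y79.307
G1 X88.069 Y79.307
G1 X88.069 Y143.017
M5
G00 X165.468 Y124.533
M4 S970
G1 X179.469 Y124.533 F1087
G1 X179.469 Y113.927
G1 X165.468 Y113.927
G1 X165.468 Y124.533
M5
G00 X78.838 Y64.200
M4 S970
G1 X115.916 Y61.122 F1087
G1 X156.239 Y73.359
G1 X199.806 Y100.911
M5

Since the viewBox matches the mm dimensions, user units are millimetres directly. The only transform is the Y-flip y_m = 159.049 − y_svg.

Shape 1 is a rectangle drawn with `<path>`. Its stroke #000000 means cut at S970, F1087. After flipping Y the toolpath is (88.069,143.017) → (108.350,143.017) → (108.350,79.307) → (88.069,79.307) → (88.069,143.017), returning to the start.

Shape 2 is a rectangle drawn with `<rect>`. Its stroke #000000 means cut at S970, F1087. After flipping Y the toolpath is (165.468,124.533) → (179.469,124.533) → (179.469,113.927) → (165.468,113.927) → (165.468,124.533), returning to the start.

Shape 3 is a quadratic bezier drawn with `<path>`. Its stroke #000000 means cut at S970, F1087. After flipping Y the toolpath is (78.838,64.200) → (115.916,61.122) → (156.239,73.359) → (199.806,100.911).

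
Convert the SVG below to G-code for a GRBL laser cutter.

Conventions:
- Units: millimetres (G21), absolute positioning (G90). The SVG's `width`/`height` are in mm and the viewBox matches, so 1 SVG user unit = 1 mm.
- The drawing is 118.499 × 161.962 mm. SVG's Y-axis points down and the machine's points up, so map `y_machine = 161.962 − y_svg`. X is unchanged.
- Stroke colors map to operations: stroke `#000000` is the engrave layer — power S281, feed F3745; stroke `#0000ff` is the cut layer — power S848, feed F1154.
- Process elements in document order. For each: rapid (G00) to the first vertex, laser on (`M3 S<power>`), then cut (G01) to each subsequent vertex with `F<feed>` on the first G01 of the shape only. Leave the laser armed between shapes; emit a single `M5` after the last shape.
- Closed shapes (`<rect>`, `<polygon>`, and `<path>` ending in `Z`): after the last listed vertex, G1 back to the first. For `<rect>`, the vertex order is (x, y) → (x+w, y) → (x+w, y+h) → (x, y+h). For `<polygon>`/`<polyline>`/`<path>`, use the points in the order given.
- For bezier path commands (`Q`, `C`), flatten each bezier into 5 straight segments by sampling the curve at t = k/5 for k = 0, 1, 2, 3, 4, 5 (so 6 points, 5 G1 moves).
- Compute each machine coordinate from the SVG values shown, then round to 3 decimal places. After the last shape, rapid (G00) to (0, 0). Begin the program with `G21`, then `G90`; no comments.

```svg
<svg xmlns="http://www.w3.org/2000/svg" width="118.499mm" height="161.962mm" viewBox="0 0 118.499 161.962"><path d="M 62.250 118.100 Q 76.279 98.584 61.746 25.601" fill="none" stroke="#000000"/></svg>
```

Since the viewBox matches the mm dimensions, user units are millimetres directly. The only transform is the Y-flip y_m = 161.962 − y_svg.

Shape 1 is a quadratic bezier drawn with `<path>`. Its stroke #000000 means engrave at S281, F3745. After flipping Y the toolpath is (62.250,43.862) → (66.719,53.807) → (68.903,68.030) → (68.802,86.529) → (66.417,109.306) → (61.746,136.361).

G21
G90
G00 X62.250 Y43.862
M3 S281
G01 X66.719 Y53.807 F3745
G01 X68.903 Y68.030
G01 X68.802 Y86.529
G01 X66.417 Y109.306
G01 X61.746 Y136.361
M5
G00 X0.000 Y0.000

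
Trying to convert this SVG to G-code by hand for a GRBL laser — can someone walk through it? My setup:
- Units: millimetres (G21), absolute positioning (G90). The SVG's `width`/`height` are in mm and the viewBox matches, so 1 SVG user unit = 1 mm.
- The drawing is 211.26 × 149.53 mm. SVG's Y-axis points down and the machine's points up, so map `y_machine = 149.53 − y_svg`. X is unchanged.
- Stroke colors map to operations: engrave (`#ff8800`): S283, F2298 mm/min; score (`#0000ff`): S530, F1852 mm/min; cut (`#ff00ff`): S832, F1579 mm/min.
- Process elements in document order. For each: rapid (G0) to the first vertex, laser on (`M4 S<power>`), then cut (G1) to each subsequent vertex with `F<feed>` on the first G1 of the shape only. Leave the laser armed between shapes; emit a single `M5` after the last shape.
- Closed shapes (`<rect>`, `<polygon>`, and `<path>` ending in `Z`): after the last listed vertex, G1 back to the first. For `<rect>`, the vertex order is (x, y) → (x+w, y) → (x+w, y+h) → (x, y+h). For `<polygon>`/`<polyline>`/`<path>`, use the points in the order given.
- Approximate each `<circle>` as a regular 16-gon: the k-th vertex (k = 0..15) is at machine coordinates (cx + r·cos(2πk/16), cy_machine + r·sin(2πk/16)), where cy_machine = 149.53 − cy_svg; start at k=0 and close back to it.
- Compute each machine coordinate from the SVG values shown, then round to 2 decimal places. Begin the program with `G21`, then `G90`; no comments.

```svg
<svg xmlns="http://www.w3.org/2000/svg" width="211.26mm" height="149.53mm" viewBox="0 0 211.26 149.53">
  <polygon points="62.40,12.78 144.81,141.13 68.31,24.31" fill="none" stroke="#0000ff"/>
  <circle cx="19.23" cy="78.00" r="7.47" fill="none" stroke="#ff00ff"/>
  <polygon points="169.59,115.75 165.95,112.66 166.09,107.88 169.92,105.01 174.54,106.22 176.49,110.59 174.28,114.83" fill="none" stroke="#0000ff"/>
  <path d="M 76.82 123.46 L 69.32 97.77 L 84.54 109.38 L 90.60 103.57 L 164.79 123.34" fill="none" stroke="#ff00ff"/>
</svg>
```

G21
G90
G0 X62.40 Y136.75
M4 S530
G1 X144.81 Y8.40 F1852
G1 X68.31 Y125.22
G1 X62.40 Y136.75
G0 X26.70 Y71.53
M4 S832
G1 X26.13 Y74.39 F1579
G1 X24.51 Y76.81
G1 X22.09 Y78.43
G1 X19.23 Y79.00
G1 X16.37 Y78.43
G1 X13.95 Y76.81
G1 X12.33 Y74.39
G1 X11.76 Y71.53
G1 X12.33 Y68.67
G1 X13.95 Y66.25
G1 X16.37 Y64.63
G1 X19.23 Y64.06
G1 X22.09 Y64.63
G1 X24.51 Y66.25
G1 X26.13 Y68.67
G1 X26.70 Y71.53
G0 X169.59 Y33.78
M4 S530
G1 X165.95 Y36.87 F1852
G1 X166.09 Y41.65
G1 X169.92 Y44.52
G1 X174.54 Y43.31
G1 X176.49 Y38.94
G1 X174.28 Y34.70
G1 X169.59 Y33.78
G0 X76.82 Y26.07
M4 S832
G1 X69.32 Y51.76 F1579
G1 X84.54 Y40.15
G1 X90.60 Y45.96
G1 X164.79 Y26.19
M5

viewBox `0 0 211.26 149.53` with mm width/height → 1 unit = 1 mm. Flip: y_m = 149.53 − y_svg.

**Shape 1** — `<polygon>` closed polygon, stroke `#0000ff` → score (S530, F1852). Machine vertices: (62.40,136.75) → (144.81,8.40) → (68.31,125.22) → (62.40,136.75). Closed: final G1 returns to the first vertex.

**Shape 2** — `<circle>` circle, stroke `#ff00ff` → cut (S832, F1579). Machine vertices: (26.70,71.53) → (26.13,74.39) → (24.51,76.81) → (22.09,78.43) → (19.23,79.00) → (16.37,78.43) → (13.95,76.81) → (12.33,74.39) → (11.76,71.53) → (12.33,68.67) → (13.95,66.25) → (16.37,64.63) → (19.23,64.06) → (22.09,64.63) → (24.51,66.25) → (26.13,68.67) → (26.70,71.53). Closed: final G1 returns to the first vertex.

**Shape 3** — `<polygon>` regular polygon, stroke `#0000ff` → score (S530, F1852). Machine vertices: (169.59,33.78) → (165.95,36.87) → (166.09,41.65) → (169.92,44.52) → (174.54,43.31) → (176.49,38.94) → (174.28,34.70) → (169.59,33.78). Closed: final G1 returns to the first vertex.

**Shape 4** — `<path>` open polyline, stroke `#ff00ff` → cut (S832, F1579). Machine vertices: (76.82,26.07) → (69.32,51.76) → (84.54,40.15) → (90.60,45.96) → (164.79,26.19). Open path.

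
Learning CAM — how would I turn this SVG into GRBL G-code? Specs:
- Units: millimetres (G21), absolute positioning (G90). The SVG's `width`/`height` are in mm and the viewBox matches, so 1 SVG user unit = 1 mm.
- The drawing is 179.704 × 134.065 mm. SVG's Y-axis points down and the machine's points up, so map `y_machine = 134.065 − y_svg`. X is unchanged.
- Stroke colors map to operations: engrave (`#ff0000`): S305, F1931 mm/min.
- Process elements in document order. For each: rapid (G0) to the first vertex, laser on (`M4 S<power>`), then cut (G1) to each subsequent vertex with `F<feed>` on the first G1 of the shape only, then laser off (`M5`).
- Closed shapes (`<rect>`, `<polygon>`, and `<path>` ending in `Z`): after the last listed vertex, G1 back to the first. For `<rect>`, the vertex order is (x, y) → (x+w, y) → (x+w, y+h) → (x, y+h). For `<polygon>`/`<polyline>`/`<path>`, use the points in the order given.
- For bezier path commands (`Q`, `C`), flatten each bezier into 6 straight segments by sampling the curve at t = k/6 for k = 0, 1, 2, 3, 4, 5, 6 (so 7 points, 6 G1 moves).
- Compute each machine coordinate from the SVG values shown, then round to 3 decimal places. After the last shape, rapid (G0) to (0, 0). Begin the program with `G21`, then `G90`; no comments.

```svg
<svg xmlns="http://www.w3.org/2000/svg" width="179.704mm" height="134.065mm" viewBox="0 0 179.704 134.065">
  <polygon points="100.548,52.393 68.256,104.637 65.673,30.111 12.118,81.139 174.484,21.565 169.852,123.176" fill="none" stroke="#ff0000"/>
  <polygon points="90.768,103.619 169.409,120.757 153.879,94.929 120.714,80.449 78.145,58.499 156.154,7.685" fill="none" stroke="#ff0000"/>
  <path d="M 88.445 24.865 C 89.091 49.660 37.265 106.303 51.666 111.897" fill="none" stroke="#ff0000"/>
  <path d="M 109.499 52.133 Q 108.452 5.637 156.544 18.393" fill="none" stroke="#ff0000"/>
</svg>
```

1 u = 1 mm; y_m = 134.065 − y.

[1] `<polygon>` closed polygon, #ff0000→engrave S305 F1931: (100.548,81.672) → (68.256,29.428) → (65.673,103.954) → (12.118,52.926) → (174.484,112.500) → (169.852,10.889) → (100.548,81.672) (closed)

[2] `<polygon>` closed polygon, #ff0000→engrave S305 F1931: (90.768,30.446) → (169.409,13.308) → (153.879,39.136) → (120.714,53.616) → (78.145,75.566) → (156.154,126.380) → (90.768,30.446) (closed)

[3] `<path>` cubic bezier, #ff0000→engrave S305 F1931: (88.445,109.200) → (84.945,94.532) → (75.997,76.859) → (64.897,58.484) → (54.944,41.708) → (49.435,28.835) → (51.666,22.168)

[4] `<path>` quadratic bezier, #ff0000→engrave S305 F1931: (109.499,81.932) → (110.515,95.785) → (114.261,106.346) → (120.737,113.615) → (129.943,117.592) → (141.878,118.278) → (156.544,115.672)

G21
G90
G0 X100.548 Y81.672
M4 S305
G1 X68.256 Y29.428 F1931
G1 X65.673 Y103.954
G1 X12.118 Y52.926
G1 X174.484 Y112.500
G1 X169.852 Y10.889
G1 X100.548 Y81.672
M5
G0 X90.768 Y30.446
M4 S305
G1 X169.409 Y13.308 F1931
G1 X153.879 Y39.136
G1 X120.714 Y53.616
G1 X78.145 Y75.566
G1 X156.154 Y126.380
G1 X90.768 Y30.446
M5
G0 X88.445 Y109.200
M4 S305
G1 X84.945 Y94.532 F1931
G1 X75.997 Y76.859
G1 X64.897 Y58.484
G1 X54.944 Y41.708
G1 X49.435 Y28.835
G1 X51.666 Y22.168
M5
G0 X109.499 Y81.932
M4 S305
G1 X110.515 Y95.785 F1931
G1 X114.261 Y106.346
G1 X120.737 Y113.615
G1 X129.943 Y117.592
G1 X141.878 Y118.278
G1 X156.544 Y115.672
M5
G0 X0.000 Y0.000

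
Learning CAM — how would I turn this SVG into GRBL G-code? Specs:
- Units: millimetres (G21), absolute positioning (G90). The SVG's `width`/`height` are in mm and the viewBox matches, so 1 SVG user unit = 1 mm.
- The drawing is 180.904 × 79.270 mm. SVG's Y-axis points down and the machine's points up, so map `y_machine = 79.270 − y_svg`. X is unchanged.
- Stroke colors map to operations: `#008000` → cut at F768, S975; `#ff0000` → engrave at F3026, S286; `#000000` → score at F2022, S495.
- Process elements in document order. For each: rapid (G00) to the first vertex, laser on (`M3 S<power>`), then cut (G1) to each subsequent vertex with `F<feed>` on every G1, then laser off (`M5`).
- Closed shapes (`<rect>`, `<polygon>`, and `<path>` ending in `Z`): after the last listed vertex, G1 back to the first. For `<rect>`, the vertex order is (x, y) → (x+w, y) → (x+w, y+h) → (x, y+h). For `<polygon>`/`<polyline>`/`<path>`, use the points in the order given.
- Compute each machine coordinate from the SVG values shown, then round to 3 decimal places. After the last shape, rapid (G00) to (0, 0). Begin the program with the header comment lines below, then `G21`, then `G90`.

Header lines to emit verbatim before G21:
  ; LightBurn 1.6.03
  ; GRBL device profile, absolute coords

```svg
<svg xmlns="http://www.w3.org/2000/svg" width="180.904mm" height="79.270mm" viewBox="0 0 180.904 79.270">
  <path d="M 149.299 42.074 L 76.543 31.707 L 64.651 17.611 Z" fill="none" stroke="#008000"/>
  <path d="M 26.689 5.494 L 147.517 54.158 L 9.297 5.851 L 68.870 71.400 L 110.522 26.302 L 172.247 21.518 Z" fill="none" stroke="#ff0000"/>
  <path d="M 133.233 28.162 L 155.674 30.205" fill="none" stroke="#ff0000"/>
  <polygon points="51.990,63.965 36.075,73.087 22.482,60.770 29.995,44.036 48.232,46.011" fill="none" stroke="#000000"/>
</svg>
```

1 u = 1 mm; y_m = 79.270 − y.

[1] `<path>` closed polygon, #008000→cut S975 F768: (149.299,37.196) → (76.543,47.563) → (64.651,61.659) → (149.299,37.196) (closed)

[2] `<path>` closed polygon, #ff0000→engrave S286 F3026: (26.689,73.776) → (147.517,25.112) → (9.297,73.419) → (68.870,7.870) → (110.522,52.968) → (172.247,57.752) → (26.689,73.776) (closed)

[3] `<path>` line segment, #ff0000→engrave S286 F3026: (133.233,51.108) → (155.674,49.065)

[4] `<polygon>` regular polygon, #000000→score S495 F2022: (51.990,15.305) → (36.075,6.183) → (22.482,18.500) → (29.995,35.234) → (48.232,33.259) → (51.990,15.305) (closed)

; LightBurn 1.6.03
; GRBL device profile, absolute coords
G21
G90
G00 X149.299 Y37.196
M3 S975
G1 X76.543 Y47.563 F768
G1 X64.651 Y61.659 F768
G1 X149.299 Y37.196 F768
M5
G00 X26.689 Y73.776
M3 S286
G1 X147.517 Y25.112 F3026
G1 X9.297 Y73.419 F3026
G1 X68.870 Y7.870 F3026
G1 X110.522 Y52.968 F3026
G1 X172.247 Y57.752 F3026
G1 X26.689 Y73.776 F3026
M5
G00 X133.233 Y51.108
M3 S286
G1 X155.674 Y49.065 F3026
M5
G00 X51.990 Y15.305
M3 S495
G1 X36.075 Y6.183 F2022
G1 X22.482 Y18.500 F2022
G1 X29.995 Y35.234 F2022
G1 X48.232 Y33.259 F2022
G1 X51.990 Y15.305 F2022
M5
G00 X0.000 Y0.000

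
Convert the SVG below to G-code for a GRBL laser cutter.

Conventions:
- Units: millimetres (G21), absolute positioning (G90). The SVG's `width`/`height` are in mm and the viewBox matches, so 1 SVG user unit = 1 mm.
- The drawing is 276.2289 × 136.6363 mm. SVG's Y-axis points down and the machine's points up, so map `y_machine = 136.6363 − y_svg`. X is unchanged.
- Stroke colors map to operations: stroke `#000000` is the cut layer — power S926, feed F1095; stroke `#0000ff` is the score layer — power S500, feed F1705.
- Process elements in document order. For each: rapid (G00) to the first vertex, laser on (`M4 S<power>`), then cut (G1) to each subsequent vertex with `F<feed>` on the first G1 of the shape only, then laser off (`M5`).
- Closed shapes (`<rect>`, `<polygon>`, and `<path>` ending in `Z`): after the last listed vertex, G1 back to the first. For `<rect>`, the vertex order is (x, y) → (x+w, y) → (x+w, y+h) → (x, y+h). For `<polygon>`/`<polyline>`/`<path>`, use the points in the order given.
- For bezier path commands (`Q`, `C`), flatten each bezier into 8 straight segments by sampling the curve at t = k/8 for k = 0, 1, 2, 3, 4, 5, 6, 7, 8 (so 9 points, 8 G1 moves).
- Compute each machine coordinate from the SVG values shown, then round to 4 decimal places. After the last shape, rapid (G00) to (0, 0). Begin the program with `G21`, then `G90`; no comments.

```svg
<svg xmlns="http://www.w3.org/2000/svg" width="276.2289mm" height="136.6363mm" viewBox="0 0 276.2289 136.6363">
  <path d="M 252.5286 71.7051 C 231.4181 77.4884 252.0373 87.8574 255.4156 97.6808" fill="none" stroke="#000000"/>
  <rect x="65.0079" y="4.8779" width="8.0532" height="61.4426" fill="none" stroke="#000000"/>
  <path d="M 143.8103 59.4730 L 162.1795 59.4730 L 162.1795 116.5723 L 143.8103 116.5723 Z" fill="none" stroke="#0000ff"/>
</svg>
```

G21
G90
G00 X252.5286 Y64.9312
M4 S926
G1 X246.4531 Y62.5575 F1095
G1 X243.5986 Y59.8141
G1 X243.2742 Y56.7610
G1 X244.7888 Y53.4584
G1 X247.4513 Y49.9664
G1 X250.5706 Y46.3452
G1 X253.4557 Y42.6548
G1 X255.4156 Y38.9555
M5
G00 X65.0079 Y131.7584
M4 S926
G1 X73.0611 Y131.7584 F1095
G1 X73.0611 Y70.3158
G1 X65.0079 Y70.3158
G1 X65.0079 Y131.7584
M5
G00 X143.8103 Y77.1633
M4 S500
G1 X162.1795 Y77.1633 F1705
G1 X162.1795 Y20.0640
G1 X143.8103 Y20.0640
G1 X143.8103 Y77.1633
M5
G00 X0.0000 Y0.0000

1 u = 1 mm; y_m = 136.6363 − y.

[1] `<path>` cubic bezier, #000000→cut S926 F1095: (252.5286,64.9312) → (246.4531,62.5575) → (243.5986,59.8141) → (243.2742,56.7610) → (244.7888,53.4584) → (247.4513,49.9664) → (250.5706,46.3452) → (253.4557,42.6548) → (255.4156,38.9555)

[2] `<rect>` rectangle, #000000→cut S926 F1095: (65.0079,131.7584) → (73.0611,131.7584) → (73.0611,70.3158) → (65.0079,70.3158) → (65.0079,131.7584) (closed)

[3] `<path>` rectangle, #0000ff→score S500 F1705: (143.8103,77.1633) → (162.1795,77.1633) → (162.1795,20.0640) → (143.8103,20.0640) → (143.8103,77.1633) (closed)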